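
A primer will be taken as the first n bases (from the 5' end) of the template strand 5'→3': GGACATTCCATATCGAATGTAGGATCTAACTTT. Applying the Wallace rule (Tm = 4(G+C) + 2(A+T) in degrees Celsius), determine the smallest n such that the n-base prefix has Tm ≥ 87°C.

n = 32

First 31 bases: GGACATTCCATATCGAATGTAGGATCTAACT → Tm = 86°C (< 87°C)
First 32 bases: GGACATTCCATATCGAATGTAGGATCTAACTT → Tm = 88°C (≥ 87°C)
Since every base adds ≥2°C, Tm only increases with n, so the threshold is first crossed at n = 32.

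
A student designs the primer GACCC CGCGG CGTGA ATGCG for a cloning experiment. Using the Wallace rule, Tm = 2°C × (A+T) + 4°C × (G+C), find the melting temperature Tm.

Base counts: A=3, T=2, G=8, C=7
A+T = 5, G+C = 15
Tm = 4·15 + 2·5 = 60 + 10 = 70°C

70°C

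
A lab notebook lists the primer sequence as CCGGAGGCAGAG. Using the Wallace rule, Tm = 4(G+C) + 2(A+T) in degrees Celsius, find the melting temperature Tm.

42°C

C=3, A=3, G=6, T=0
So N_AT = 3 and N_GC = 9.
Tm = 2(3) + 4(9) = 6 + 36 = 42°C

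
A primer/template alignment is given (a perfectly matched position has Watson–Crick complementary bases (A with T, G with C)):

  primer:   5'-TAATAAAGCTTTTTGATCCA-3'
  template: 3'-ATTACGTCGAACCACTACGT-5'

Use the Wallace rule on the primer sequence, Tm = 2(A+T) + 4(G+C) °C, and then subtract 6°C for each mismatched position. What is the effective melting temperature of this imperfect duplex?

Primer base counts: A=7, T=8, G=2, C=3 → A+T=15, G+C=5
Perfect-match Tm = 2(15) + 4(5) = 30 + 20 = 50°C
Mismatches (positions where the bases are not complementary): 5 (at positions 5, 6, 12, 13, 18)
Effective Tm = 50 − 5×6 = 50 − 30 = 20°C

20°C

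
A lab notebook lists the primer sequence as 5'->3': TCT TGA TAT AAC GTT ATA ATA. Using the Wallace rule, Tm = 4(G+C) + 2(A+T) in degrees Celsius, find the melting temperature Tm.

Counting bases: A=8, G=2, T=9, C=2
A+T = 17, G+C = 4
Tm = 2(17) + 4(4) = 34 + 16 = 50°C

50°C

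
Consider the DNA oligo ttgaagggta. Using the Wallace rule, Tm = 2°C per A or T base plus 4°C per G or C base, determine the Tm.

28°C

Counting bases: G=4, A=3, C=0, T=3
So N_AT = 6 and N_GC = 4.
Tm = 4·4 + 2·6 = 16 + 12 = 28°C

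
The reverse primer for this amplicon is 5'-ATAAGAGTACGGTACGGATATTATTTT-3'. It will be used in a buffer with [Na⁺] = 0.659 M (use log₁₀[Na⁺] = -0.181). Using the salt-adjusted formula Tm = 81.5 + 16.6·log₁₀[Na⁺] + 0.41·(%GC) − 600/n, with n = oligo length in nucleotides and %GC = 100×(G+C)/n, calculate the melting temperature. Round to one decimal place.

Length n = 27. Base counts: C=2, A=9, G=6, T=10
G+C = 8, so %GC = 8/27 × 100 = 29.63%
Salt term: 16.6 × (-0.181) = -3.005
GC term: 0.41 × 29.63 = 12.148; length term: −600/27 = −22.222
Tm = 81.5 + (-3.005) + 12.148 − 22.222 = 68.421 → 68.4°C

68.4°C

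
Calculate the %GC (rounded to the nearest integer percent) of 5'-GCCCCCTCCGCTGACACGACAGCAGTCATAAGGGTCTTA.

Base counts: C=14, A=9, T=7, G=9
G+C = 9 + 14 = 23 out of 39 bases
%GC = 23/39 × 100 = 58.97% ≈ 59%

59%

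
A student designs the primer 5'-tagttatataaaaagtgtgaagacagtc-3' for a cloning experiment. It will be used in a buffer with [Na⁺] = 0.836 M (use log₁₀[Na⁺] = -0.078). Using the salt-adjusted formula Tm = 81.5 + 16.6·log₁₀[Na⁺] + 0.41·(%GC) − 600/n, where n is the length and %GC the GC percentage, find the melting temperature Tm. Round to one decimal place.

Length n = 28. T=8, G=6, C=2, A=12
G+C = 8, so %GC = 8/28 × 100 = 28.571%
Salt term: 16.6 × (-0.078) = -1.295
GC term: 0.41 × 28.571 = 11.714; length term: −600/28 = −21.429
Tm = 81.5 + (-1.295) + 11.714 − 21.429 = 70.49 → 70.5°C

70.5°C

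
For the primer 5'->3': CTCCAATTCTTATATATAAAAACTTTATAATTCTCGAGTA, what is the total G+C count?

Counting bases: G=2, A=15, T=16, C=7
G+C = 2 + 7 = 9

9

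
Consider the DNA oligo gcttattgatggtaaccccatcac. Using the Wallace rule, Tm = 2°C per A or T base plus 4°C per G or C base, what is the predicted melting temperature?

70°C

G=4, C=7, T=7, A=6
A+T = 13, G+C = 11
Tm = 2(13) + 4(11) = 26 + 44 = 70°C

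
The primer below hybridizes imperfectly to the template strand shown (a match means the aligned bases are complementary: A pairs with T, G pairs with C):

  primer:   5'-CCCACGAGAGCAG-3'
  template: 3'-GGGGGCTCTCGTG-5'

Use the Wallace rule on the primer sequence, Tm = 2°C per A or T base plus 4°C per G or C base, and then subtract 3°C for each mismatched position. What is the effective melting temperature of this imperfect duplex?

38°C

Primer base counts: A=4, T=0, G=4, C=5 → A+T=4, G+C=9
Perfect-match Tm = 2(4) + 4(9) = 8 + 36 = 44°C
Mismatches (positions where the bases are not complementary): 2 (at positions 4, 13)
Effective Tm = 44 − 2×3 = 44 − 6 = 38°C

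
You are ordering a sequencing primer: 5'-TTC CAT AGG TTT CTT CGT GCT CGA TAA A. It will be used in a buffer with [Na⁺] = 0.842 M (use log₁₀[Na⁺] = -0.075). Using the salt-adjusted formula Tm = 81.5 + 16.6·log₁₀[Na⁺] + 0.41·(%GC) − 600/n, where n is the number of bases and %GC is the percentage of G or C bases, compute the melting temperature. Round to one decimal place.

Length n = 28. C=6, G=5, T=11, A=6
G+C = 11, so %GC = 11/28 × 100 = 39.286%
Salt term: 16.6 × (-0.075) = -1.245
GC term: 0.41 × 39.286 = 16.107; length term: −600/28 = −21.429
Tm = 81.5 + (-1.245) + 16.107 − 21.429 = 74.933 → 74.9°C

74.9°C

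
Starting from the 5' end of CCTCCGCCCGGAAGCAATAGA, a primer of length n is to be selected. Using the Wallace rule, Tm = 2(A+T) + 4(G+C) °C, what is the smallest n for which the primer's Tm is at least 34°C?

n = 9

First 8 bases: CCTCCGCC → Tm = 30°C (< 34°C)
First 9 bases: CCTCCGCCC → Tm = 34°C (≥ 34°C)
Each additional base adds 2°C (A/T) or 4°C (G/C), so Tm is non-decreasing in n; n = 9 is the first length to reach 34°C.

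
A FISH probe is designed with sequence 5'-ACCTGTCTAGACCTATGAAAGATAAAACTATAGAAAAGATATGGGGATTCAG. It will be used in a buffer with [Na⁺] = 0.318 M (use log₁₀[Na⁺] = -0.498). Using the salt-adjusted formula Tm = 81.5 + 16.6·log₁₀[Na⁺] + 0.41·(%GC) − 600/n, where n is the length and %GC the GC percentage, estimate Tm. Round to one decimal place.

Length n = 52. Scanning the sequence gives A=22, T=12, G=11, C=7.
G+C = 18, so %GC = 18/52 × 100 = 34.615%
Salt term: 16.6 × (-0.498) = -8.267
GC term: 0.41 × 34.615 = 14.192; length term: −600/52 = −11.538
Tm = 81.5 + (-8.267) + 14.192 − 11.538 = 75.887 → 75.9°C

75.9°C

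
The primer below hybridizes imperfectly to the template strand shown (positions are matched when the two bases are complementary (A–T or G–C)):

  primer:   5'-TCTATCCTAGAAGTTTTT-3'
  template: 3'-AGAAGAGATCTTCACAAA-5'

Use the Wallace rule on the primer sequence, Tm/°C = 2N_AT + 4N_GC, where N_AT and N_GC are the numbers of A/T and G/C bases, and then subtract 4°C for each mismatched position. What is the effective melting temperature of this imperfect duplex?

Primer base counts: A=4, T=9, G=2, C=3 → A+T=13, G+C=5
Perfect-match Tm = 2(13) + 4(5) = 26 + 20 = 46°C
Mismatches (positions where the bases are not complementary): 4 (at positions 4, 5, 6, 15)
Effective Tm = 46 − 4×4 = 46 − 16 = 30°C

30°C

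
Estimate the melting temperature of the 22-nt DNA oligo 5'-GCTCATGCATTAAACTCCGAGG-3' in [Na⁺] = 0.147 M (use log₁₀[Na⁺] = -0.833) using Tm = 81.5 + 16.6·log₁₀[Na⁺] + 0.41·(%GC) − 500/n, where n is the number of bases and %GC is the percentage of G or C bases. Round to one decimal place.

Length n = 22. Counting bases: C=6, A=6, G=5, T=5
G+C = 11, so %GC = 11/22 × 100 = 50%
Salt term: 16.6 × (-0.833) = -13.828
GC term: 0.41 × 50 = 20.5; length term: −500/22 = −22.727
Tm = 81.5 + (-13.828) + 20.5 − 22.727 = 65.445 → 65.4°C

65.4°C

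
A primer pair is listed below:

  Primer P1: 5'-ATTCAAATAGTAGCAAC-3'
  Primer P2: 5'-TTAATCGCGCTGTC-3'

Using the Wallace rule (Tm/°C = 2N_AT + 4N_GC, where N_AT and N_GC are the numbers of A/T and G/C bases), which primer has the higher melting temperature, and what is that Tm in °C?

Primer P1, 44°C

Primer P1: A+T=12, G+C=5 → Tm = 2(12)+4(5) = 44°C
Primer P2: A+T=7, G+C=7 → Tm = 2(7)+4(7) = 42°C
44°C vs 42°C → primer P1 is higher.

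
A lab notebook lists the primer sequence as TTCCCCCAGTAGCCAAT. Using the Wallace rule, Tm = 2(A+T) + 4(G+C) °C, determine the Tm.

52°C

Base counts: A=4, T=4, G=2, C=7
AT pairs contribute 8, GC pairs contribute 9.
Tm = 4·9 + 2·8 = 36 + 16 = 52°C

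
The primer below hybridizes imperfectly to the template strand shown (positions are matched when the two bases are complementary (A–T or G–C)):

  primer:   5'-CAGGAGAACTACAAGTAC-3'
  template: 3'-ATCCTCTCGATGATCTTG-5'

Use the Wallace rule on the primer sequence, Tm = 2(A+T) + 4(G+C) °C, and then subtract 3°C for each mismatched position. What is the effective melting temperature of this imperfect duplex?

40°C

Primer base counts: A=8, T=2, G=4, C=4 → A+T=10, G+C=8
Perfect-match Tm = 2(10) + 4(8) = 20 + 32 = 52°C
Mismatches (positions where the bases are not complementary): 4 (at positions 1, 8, 13, 16)
Effective Tm = 52 − 4×3 = 52 − 12 = 40°C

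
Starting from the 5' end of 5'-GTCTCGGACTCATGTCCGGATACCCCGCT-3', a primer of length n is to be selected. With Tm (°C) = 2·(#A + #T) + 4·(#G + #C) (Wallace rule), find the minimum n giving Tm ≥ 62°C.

First 18 bases: GTCTCGGACTCATGTCCG → Tm = 58°C (< 62°C)
First 19 bases: GTCTCGGACTCATGTCCGG → Tm = 62°C (≥ 62°C)
Each additional base adds 2°C (A/T) or 4°C (G/C), so Tm is non-decreasing in n; n = 19 is the first length to reach 62°C.

n = 19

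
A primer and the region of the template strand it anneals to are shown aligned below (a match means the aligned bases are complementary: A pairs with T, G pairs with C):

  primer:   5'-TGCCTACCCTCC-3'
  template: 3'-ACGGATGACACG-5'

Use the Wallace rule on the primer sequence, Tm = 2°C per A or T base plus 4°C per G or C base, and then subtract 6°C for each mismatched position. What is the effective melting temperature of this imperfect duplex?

22°C

Primer base counts: A=1, T=3, G=1, C=7 → A+T=4, G+C=8
Perfect-match Tm = 2(4) + 4(8) = 8 + 32 = 40°C
Mismatches (positions where the bases are not complementary): 3 (at positions 8, 9, 11)
Effective Tm = 40 − 3×6 = 40 − 18 = 22°C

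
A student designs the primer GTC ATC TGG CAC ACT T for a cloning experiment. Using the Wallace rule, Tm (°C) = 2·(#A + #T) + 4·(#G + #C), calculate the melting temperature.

G=3, C=5, A=3, T=5
So N_AT = 8 and N_GC = 8.
Tm = 2(8) + 4(8) = 16 + 32 = 48°C

48°C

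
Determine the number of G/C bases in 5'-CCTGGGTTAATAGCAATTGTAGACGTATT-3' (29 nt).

11

T=10, C=4, A=8, G=7
G+C = 7 + 4 = 11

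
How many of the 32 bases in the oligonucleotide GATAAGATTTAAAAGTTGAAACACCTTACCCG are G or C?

T=8, A=13, C=6, G=5
G+C = 5 + 6 = 11

11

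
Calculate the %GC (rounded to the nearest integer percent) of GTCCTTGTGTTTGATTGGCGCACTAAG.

Counting bases: G=8, A=4, C=5, T=10
G+C = 8 + 5 = 13 out of 27 bases
%GC = 13/27 × 100 = 48.15% ≈ 48%

48%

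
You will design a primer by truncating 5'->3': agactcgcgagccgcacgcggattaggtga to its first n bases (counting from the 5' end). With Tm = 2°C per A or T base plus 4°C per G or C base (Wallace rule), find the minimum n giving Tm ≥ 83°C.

n = 26

First 25 bases: AGACTCGCGAGCCGCACGCGGATTA → Tm = 82°C (< 83°C)
First 26 bases: AGACTCGCGAGCCGCACGCGGATTAG → Tm = 86°C (≥ 83°C)
Since every base adds ≥2°C, Tm only increases with n, so the threshold is first crossed at n = 26.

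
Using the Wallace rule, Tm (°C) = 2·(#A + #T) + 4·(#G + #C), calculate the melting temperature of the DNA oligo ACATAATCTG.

26°C

A=4, G=1, T=3, C=2
AT pairs contribute 7, GC pairs contribute 3.
Tm = 2(7) + 4(3) = 14 + 12 = 26°C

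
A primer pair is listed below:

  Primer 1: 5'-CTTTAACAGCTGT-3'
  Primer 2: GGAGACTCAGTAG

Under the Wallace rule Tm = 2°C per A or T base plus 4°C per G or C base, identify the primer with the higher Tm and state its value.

Primer 2, 40°C

Primer 1: A+T=8, G+C=5 → Tm = 2(8)+4(5) = 36°C
Primer 2: A+T=6, G+C=7 → Tm = 2(6)+4(7) = 40°C
36°C vs 40°C → primer 2 is higher.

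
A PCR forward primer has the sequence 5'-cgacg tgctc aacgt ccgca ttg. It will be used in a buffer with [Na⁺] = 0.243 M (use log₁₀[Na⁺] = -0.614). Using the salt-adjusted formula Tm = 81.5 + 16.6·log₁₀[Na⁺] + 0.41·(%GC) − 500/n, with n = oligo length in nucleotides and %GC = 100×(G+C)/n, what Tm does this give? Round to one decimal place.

Length n = 23. Counting bases: A=4, T=5, G=6, C=8
G+C = 14, so %GC = 14/23 × 100 = 60.87%
Salt term: 16.6 × (-0.614) = -10.192
GC term: 0.41 × 60.87 = 24.957; length term: −500/23 = −21.739
Tm = 81.5 + (-10.192) + 24.957 − 21.739 = 74.526 → 74.5°C

74.5°C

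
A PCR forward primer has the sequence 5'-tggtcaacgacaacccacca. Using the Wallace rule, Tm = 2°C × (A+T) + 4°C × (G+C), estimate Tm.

Base counts: G=3, C=8, A=7, T=2
A+T = 9, G+C = 11
Tm = 2×9 + 4×11 = 62°C

62°C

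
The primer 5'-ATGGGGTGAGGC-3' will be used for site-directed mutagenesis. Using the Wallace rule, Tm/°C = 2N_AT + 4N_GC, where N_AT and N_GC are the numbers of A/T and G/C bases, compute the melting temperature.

40°C

Scanning the sequence gives G=7, T=2, C=1, A=2.
AT pairs contribute 4, GC pairs contribute 8.
Tm = 2×4 + 4×8 = 40°C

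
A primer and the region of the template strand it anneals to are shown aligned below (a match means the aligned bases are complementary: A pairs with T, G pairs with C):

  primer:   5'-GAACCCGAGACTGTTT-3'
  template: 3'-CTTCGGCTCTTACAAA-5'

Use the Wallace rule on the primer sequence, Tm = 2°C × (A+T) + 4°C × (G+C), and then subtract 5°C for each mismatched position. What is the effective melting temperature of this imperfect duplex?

Primer base counts: A=4, T=4, G=4, C=4 → A+T=8, G+C=8
Perfect-match Tm = 2(8) + 4(8) = 16 + 32 = 48°C
Mismatches (positions where the bases are not complementary): 2 (at positions 4, 11)
Effective Tm = 48 − 2×5 = 48 − 10 = 38°C

38°C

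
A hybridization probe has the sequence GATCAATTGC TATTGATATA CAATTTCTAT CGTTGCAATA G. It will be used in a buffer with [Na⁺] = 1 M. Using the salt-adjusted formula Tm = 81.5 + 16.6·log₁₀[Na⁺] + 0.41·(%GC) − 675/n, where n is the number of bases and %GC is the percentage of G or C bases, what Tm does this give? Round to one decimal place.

Length n = 41. Scanning the sequence gives C=6, A=13, T=16, G=6.
G+C = 12, so %GC = 12/41 × 100 = 29.268%
Salt term: 16.6 × (0) = 0
GC term: 0.41 × 29.268 = 12; length term: −675/41 = −16.463
Tm = 81.5 + (0) + 12 − 16.463 = 77.037 → 77.0°C

77.0°C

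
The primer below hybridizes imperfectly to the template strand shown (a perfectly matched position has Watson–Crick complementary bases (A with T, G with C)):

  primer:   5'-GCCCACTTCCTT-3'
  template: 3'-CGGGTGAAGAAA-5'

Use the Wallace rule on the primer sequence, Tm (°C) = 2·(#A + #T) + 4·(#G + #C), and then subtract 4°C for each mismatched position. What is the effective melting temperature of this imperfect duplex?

Primer base counts: A=1, T=4, G=1, C=6 → A+T=5, G+C=7
Perfect-match Tm = 2(5) + 4(7) = 10 + 28 = 38°C
Mismatches (positions where the bases are not complementary): 1 (at position 10)
Effective Tm = 38 − 1×4 = 38 − 4 = 34°C

34°C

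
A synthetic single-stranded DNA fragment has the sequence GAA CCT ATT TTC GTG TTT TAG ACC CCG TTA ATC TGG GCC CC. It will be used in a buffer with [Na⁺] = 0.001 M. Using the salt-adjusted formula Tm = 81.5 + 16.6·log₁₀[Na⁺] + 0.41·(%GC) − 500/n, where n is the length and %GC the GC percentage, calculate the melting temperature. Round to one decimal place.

39.5°C

Length n = 41. Base counts: G=8, T=14, A=7, C=12
G+C = 20, so %GC = 20/41 × 100 = 48.78%
Salt term: 16.6 × (-3) = -49.8
GC term: 0.41 × 48.78 = 20; length term: −500/41 = −12.195
Tm = 81.5 + (-49.8) + 20 − 12.195 = 39.505 → 39.5°C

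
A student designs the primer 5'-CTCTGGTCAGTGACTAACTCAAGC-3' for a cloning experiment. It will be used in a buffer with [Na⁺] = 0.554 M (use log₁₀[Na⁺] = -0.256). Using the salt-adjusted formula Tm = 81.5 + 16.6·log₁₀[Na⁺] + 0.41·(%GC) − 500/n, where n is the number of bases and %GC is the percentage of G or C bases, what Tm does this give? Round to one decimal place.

76.9°C

Length n = 24. Scanning the sequence gives A=6, G=5, T=6, C=7.
G+C = 12, so %GC = 12/24 × 100 = 50%
Salt term: 16.6 × (-0.256) = -4.25
GC term: 0.41 × 50 = 20.5; length term: −500/24 = −20.833
Tm = 81.5 + (-4.25) + 20.5 − 20.833 = 76.917 → 76.9°C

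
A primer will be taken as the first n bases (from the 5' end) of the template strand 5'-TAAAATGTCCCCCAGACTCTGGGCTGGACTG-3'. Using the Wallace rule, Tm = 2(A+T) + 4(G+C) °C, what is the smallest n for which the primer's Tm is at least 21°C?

First 8 bases: TAAAATGT → Tm = 18°C (< 21°C)
First 9 bases: TAAAATGTC → Tm = 22°C (≥ 21°C)
Since every base adds ≥2°C, Tm only increases with n, so the threshold is first crossed at n = 9.

n = 9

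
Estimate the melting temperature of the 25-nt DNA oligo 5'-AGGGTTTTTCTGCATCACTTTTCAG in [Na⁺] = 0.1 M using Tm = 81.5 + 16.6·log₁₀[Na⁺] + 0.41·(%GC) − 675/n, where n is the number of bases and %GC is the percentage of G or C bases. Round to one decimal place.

Length n = 25. T=11, C=5, G=5, A=4
G+C = 10, so %GC = 10/25 × 100 = 40%
Salt term: 16.6 × (-1) = -16.6
GC term: 0.41 × 40 = 16.4; length term: −675/25 = −27
Tm = 81.5 + (-16.6) + 16.4 − 27 = 54.3 → 54.3°C

54.3°C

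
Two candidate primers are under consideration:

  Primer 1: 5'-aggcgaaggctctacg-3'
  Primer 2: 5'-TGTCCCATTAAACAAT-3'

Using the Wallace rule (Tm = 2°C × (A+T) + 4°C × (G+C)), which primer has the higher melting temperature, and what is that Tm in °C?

Primer 1: A+T=6, G+C=10 → Tm = 2(6)+4(10) = 52°C
Primer 2: A+T=11, G+C=5 → Tm = 2(11)+4(5) = 42°C
52°C vs 42°C → primer 1 is higher.

Primer 1, 52°C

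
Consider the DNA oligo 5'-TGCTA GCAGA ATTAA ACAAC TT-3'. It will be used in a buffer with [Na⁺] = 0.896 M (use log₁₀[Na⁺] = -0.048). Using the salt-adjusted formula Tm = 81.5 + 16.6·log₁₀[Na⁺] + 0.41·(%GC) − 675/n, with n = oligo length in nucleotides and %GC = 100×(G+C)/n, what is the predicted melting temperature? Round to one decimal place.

Length n = 22. Scanning the sequence gives T=6, C=4, G=3, A=9.
G+C = 7, so %GC = 7/22 × 100 = 31.818%
Salt term: 16.6 × (-0.048) = -0.797
GC term: 0.41 × 31.818 = 13.045; length term: −675/22 = −30.682
Tm = 81.5 + (-0.797) + 13.045 − 30.682 = 63.066 → 63.1°C

63.1°C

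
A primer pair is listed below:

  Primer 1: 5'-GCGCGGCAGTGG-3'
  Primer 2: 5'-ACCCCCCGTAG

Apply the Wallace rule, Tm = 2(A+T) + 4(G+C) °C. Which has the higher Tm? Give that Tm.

Primer 1: A+T=2, G+C=10 → Tm = 2(2)+4(10) = 44°C
Primer 2: A+T=3, G+C=8 → Tm = 2(3)+4(8) = 38°C
44°C vs 38°C → primer 1 is higher.

Primer 1, 44°C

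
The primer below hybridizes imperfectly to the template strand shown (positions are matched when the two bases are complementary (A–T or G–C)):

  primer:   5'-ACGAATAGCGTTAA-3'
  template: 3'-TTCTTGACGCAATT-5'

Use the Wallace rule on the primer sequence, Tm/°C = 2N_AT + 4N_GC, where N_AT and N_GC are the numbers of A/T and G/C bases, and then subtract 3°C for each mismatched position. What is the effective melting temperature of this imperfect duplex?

29°C

Primer base counts: A=6, T=3, G=3, C=2 → A+T=9, G+C=5
Perfect-match Tm = 2(9) + 4(5) = 18 + 20 = 38°C
Mismatches (positions where the bases are not complementary): 3 (at positions 2, 6, 7)
Effective Tm = 38 − 3×3 = 38 − 9 = 29°C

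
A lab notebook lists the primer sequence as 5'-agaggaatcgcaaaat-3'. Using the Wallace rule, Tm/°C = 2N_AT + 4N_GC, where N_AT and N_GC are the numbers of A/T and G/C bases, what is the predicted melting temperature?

T=2, A=8, G=4, C=2
So N_AT = 10 and N_GC = 6.
Tm = 2×10 + 4×6 = 44°C

44°C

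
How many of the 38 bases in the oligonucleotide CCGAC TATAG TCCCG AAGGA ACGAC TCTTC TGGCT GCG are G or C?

Base counts: T=8, A=8, G=10, C=12
Total G or C: 10 + 12 = 22

22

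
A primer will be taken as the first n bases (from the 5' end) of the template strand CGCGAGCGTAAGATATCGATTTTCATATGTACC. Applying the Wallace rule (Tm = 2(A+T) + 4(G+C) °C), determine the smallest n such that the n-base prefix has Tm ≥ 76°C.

n = 27

First 26 bases: CGCGAGCGTAAGATATCGATTTTCAT → Tm = 74°C (< 76°C)
First 27 bases: CGCGAGCGTAAGATATCGATTTTCATA → Tm = 76°C (≥ 76°C)
Since every base adds ≥2°C, Tm only increases with n, so the threshold is first crossed at n = 27.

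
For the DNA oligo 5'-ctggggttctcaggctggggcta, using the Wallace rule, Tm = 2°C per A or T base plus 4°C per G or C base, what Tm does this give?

76°C

Scanning the sequence gives T=6, C=5, A=2, G=10.
A+T = 8, G+C = 15
Tm = 2(8) + 4(15) = 16 + 60 = 76°C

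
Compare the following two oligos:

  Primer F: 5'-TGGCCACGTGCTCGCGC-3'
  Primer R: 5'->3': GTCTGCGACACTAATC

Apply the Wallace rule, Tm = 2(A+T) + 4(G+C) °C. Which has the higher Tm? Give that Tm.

Primer F, 60°C

Primer F: A+T=4, G+C=13 → Tm = 2(4)+4(13) = 60°C
Primer R: A+T=8, G+C=8 → Tm = 2(8)+4(8) = 48°C
60°C vs 48°C → primer F is higher.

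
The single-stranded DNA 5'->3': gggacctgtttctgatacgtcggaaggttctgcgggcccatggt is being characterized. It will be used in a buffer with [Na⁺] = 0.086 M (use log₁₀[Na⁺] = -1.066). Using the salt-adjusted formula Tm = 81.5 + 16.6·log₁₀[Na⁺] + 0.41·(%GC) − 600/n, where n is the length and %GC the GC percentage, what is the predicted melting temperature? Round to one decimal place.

Length n = 44. Scanning the sequence gives T=12, C=10, G=16, A=6.
G+C = 26, so %GC = 26/44 × 100 = 59.091%
Salt term: 16.6 × (-1.066) = -17.696
GC term: 0.41 × 59.091 = 24.227; length term: −600/44 = −13.636
Tm = 81.5 + (-17.696) + 24.227 − 13.636 = 74.395 → 74.4°C

74.4°C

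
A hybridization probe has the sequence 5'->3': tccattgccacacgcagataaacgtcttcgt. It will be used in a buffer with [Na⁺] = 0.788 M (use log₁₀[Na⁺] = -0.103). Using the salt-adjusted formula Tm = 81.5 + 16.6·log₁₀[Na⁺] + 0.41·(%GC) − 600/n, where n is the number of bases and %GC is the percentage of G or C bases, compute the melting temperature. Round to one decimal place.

Length n = 31. A=8, G=5, T=8, C=10
G+C = 15, so %GC = 15/31 × 100 = 48.387%
Salt term: 16.6 × (-0.103) = -1.71
GC term: 0.41 × 48.387 = 19.839; length term: −600/31 = −19.355
Tm = 81.5 + (-1.71) + 19.839 − 19.355 = 80.274 → 80.3°C

80.3°C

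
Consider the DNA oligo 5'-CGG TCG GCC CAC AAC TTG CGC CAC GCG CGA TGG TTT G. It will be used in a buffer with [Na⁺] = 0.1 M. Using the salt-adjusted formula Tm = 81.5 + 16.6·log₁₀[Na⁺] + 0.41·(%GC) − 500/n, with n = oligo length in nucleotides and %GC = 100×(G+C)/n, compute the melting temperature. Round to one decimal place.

Length n = 37. Base counts: G=12, C=13, T=7, A=5
G+C = 25, so %GC = 25/37 × 100 = 67.568%
Salt term: 16.6 × (-1) = -16.6
GC term: 0.41 × 67.568 = 27.703; length term: −500/37 = −13.514
Tm = 81.5 + (-16.6) + 27.703 − 13.514 = 79.089 → 79.1°C

79.1°C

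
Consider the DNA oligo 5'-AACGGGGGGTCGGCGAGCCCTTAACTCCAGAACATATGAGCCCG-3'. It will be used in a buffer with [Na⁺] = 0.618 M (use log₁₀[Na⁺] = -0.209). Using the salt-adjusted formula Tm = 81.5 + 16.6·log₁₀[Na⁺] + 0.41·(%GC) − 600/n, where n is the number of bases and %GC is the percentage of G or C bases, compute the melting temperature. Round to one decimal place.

89.6°C

Length n = 44. T=6, A=11, G=14, C=13
G+C = 27, so %GC = 27/44 × 100 = 61.364%
Salt term: 16.6 × (-0.209) = -3.469
GC term: 0.41 × 61.364 = 25.159; length term: −600/44 = −13.636
Tm = 81.5 + (-3.469) + 25.159 − 13.636 = 89.554 → 89.6°C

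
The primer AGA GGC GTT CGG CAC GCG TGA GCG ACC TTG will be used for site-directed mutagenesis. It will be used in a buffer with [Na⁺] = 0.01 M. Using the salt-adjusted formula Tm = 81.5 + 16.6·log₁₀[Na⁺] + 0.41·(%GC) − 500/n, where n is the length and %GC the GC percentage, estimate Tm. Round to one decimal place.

Length n = 30. Base counts: T=5, C=8, G=12, A=5
G+C = 20, so %GC = 20/30 × 100 = 66.667%
Salt term: 16.6 × (-2) = -33.2
GC term: 0.41 × 66.667 = 27.333; length term: −500/30 = −16.667
Tm = 81.5 + (-33.2) + 27.333 − 16.667 = 58.966 → 59.0°C

59.0°C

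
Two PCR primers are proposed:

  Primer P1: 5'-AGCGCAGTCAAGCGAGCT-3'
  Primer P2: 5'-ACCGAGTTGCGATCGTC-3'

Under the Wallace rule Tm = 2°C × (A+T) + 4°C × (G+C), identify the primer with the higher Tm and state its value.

Primer P1: A+T=7, G+C=11 → Tm = 2(7)+4(11) = 58°C
Primer P2: A+T=7, G+C=10 → Tm = 2(7)+4(10) = 54°C
58°C vs 54°C → primer P1 is higher.

Primer P1, 58°C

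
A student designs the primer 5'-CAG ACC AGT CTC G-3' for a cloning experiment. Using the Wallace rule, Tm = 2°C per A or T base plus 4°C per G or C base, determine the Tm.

Scanning the sequence gives T=2, C=5, G=3, A=3.
A+T = 5, G+C = 8
Tm = 2×5 + 4×8 = 42°C

42°C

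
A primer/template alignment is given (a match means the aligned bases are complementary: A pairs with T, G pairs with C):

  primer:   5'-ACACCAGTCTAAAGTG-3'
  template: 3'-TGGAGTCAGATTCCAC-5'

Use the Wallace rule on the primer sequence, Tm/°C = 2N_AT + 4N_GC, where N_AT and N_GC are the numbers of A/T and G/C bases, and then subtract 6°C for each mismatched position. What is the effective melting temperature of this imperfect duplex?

Primer base counts: A=6, T=3, G=3, C=4 → A+T=9, G+C=7
Perfect-match Tm = 2(9) + 4(7) = 18 + 28 = 46°C
Mismatches (positions where the bases are not complementary): 3 (at positions 3, 4, 13)
Effective Tm = 46 − 3×6 = 46 − 18 = 28°C

28°C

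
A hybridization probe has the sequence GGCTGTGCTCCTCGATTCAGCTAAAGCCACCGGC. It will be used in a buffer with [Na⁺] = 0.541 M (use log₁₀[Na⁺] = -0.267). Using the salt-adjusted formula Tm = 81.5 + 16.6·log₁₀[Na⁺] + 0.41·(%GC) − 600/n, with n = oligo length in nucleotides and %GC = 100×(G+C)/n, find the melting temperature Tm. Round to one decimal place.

84.7°C

Length n = 34. T=7, G=9, C=12, A=6
G+C = 21, so %GC = 21/34 × 100 = 61.765%
Salt term: 16.6 × (-0.267) = -4.432
GC term: 0.41 × 61.765 = 25.324; length term: −600/34 = −17.647
Tm = 81.5 + (-4.432) + 25.324 − 17.647 = 84.745 → 84.7°C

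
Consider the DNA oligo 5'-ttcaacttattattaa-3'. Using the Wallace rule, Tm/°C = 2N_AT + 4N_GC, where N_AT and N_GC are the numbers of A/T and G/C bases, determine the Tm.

36°C

Counting bases: T=8, C=2, G=0, A=6
So N_AT = 14 and N_GC = 2.
Tm = 2×14 + 4×2 = 36°C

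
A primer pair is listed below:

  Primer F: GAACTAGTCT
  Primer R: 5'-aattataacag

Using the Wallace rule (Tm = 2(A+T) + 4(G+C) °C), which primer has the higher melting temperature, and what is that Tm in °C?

Primer F: A+T=6, G+C=4 → Tm = 2(6)+4(4) = 28°C
Primer R: A+T=9, G+C=2 → Tm = 2(9)+4(2) = 26°C
28°C vs 26°C → primer F is higher.

Primer F, 28°C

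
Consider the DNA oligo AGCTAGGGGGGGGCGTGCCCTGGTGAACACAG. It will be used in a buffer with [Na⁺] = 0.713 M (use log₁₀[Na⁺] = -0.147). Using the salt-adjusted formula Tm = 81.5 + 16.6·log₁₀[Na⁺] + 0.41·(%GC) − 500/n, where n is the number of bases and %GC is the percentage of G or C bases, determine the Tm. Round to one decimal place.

91.6°C

Length n = 32. Counting bases: T=4, A=6, C=7, G=15
G+C = 22, so %GC = 22/32 × 100 = 68.75%
Salt term: 16.6 × (-0.147) = -2.44
GC term: 0.41 × 68.75 = 28.188; length term: −500/32 = −15.625
Tm = 81.5 + (-2.44) + 28.188 − 15.625 = 91.623 → 91.6°C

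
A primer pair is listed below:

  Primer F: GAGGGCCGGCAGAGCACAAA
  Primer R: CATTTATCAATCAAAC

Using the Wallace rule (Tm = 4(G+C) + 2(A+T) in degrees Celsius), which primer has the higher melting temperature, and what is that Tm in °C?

Primer F: A+T=7, G+C=13 → Tm = 2(7)+4(13) = 66°C
Primer R: A+T=12, G+C=4 → Tm = 2(12)+4(4) = 40°C
66°C vs 40°C → primer F is higher.

Primer F, 66°C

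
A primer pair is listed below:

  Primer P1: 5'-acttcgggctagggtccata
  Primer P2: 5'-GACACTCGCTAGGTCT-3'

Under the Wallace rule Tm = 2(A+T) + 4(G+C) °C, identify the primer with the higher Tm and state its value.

Primer P1, 62°C

Primer P1: A+T=9, G+C=11 → Tm = 2(9)+4(11) = 62°C
Primer P2: A+T=7, G+C=9 → Tm = 2(7)+4(9) = 50°C
62°C vs 50°C → primer P1 is higher.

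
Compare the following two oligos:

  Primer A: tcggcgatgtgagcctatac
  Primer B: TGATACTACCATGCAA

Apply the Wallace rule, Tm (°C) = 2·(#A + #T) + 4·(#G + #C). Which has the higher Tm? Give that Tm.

Primer A: A+T=9, G+C=11 → Tm = 2(9)+4(11) = 62°C
Primer B: A+T=10, G+C=6 → Tm = 2(10)+4(6) = 44°C
62°C vs 44°C → primer A is higher.

Primer A, 62°C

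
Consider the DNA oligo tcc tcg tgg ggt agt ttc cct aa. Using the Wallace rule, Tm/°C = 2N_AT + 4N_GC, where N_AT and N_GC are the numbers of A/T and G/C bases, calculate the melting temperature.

70°C

Base counts: A=3, T=8, C=6, G=6
AT pairs contribute 11, GC pairs contribute 12.
Tm = 4·12 + 2·11 = 48 + 22 = 70°C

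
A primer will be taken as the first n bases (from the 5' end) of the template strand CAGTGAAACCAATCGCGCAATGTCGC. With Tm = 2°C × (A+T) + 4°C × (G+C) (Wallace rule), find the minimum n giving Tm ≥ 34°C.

First 11 bases: CAGTGAAACCA → Tm = 32°C (< 34°C)
First 12 bases: CAGTGAAACCAA → Tm = 34°C (≥ 34°C)
Since every base adds ≥2°C, Tm only increases with n, so the threshold is first crossed at n = 12.

n = 12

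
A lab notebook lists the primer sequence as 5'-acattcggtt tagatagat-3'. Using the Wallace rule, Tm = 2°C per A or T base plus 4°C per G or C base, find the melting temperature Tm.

Base counts: C=2, A=6, G=4, T=7
AT pairs contribute 13, GC pairs contribute 6.
Tm = 4·6 + 2·13 = 24 + 26 = 50°C

50°C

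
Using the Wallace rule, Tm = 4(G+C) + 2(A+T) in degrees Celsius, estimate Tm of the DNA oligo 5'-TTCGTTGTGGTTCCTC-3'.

48°C

Scanning the sequence gives G=4, T=8, A=0, C=4.
A+T = 8, G+C = 8
Tm = 2(8) + 4(8) = 16 + 32 = 48°C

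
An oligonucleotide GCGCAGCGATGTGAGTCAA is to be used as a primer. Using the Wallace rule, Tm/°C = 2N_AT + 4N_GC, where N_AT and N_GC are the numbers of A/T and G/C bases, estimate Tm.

60°C

C=4, T=3, G=7, A=5
A+T = 8, G+C = 11
Tm = 4·11 + 2·8 = 44 + 16 = 60°C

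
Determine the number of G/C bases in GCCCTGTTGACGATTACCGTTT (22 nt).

11

C=6, T=8, G=5, A=3
Total G or C: 5 + 6 = 11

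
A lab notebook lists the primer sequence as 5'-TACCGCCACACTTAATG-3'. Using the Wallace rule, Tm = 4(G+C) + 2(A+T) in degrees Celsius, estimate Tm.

Base counts: A=5, T=4, G=2, C=6
A+T = 9, G+C = 8
Tm = 4·8 + 2·9 = 32 + 18 = 50°C

50°C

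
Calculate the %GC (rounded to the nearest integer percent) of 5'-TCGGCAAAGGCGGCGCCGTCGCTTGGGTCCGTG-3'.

73%

Scanning the sequence gives C=10, T=6, A=3, G=14.
G+C = 14 + 10 = 24 out of 33 bases
%GC = 24/33 × 100 = 72.73% ≈ 73%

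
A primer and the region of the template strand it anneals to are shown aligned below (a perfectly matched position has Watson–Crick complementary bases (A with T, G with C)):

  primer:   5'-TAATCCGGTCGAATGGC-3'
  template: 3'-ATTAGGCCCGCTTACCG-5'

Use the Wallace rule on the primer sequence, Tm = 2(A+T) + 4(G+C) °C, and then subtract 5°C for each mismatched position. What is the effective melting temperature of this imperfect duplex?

47°C

Primer base counts: A=4, T=4, G=5, C=4 → A+T=8, G+C=9
Perfect-match Tm = 2(8) + 4(9) = 16 + 36 = 52°C
Mismatches (positions where the bases are not complementary): 1 (at position 9)
Effective Tm = 52 − 1×5 = 52 − 5 = 47°C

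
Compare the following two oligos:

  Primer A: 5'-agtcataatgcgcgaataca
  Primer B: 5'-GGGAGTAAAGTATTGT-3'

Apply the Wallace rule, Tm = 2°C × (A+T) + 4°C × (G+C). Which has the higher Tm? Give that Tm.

Primer A, 56°C

Primer A: A+T=12, G+C=8 → Tm = 2(12)+4(8) = 56°C
Primer B: A+T=10, G+C=6 → Tm = 2(10)+4(6) = 44°C
56°C vs 44°C → primer A is higher.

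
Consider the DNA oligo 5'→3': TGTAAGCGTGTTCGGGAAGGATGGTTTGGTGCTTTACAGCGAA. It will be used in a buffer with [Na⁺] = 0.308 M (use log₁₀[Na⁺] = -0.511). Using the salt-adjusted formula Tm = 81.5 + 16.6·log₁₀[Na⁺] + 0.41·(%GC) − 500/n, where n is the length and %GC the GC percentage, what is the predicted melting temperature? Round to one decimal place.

81.4°C

Length n = 43. T=13, C=5, A=9, G=16
G+C = 21, so %GC = 21/43 × 100 = 48.837%
Salt term: 16.6 × (-0.511) = -8.483
GC term: 0.41 × 48.837 = 20.023; length term: −500/43 = −11.628
Tm = 81.5 + (-8.483) + 20.023 − 11.628 = 81.412 → 81.4°C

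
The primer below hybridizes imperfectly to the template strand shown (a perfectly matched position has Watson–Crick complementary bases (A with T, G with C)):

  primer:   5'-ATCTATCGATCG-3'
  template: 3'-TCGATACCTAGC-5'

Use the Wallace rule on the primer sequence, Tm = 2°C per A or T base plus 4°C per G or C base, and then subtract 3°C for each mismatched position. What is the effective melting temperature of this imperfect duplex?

Primer base counts: A=3, T=4, G=2, C=3 → A+T=7, G+C=5
Perfect-match Tm = 2(7) + 4(5) = 14 + 20 = 34°C
Mismatches (positions where the bases are not complementary): 2 (at positions 2, 7)
Effective Tm = 34 − 2×3 = 34 − 6 = 28°C

28°C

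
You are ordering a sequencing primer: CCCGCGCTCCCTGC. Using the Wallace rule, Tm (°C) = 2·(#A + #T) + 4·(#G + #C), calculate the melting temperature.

52°C

Base counts: A=0, G=3, T=2, C=9
A+T = 2, G+C = 12
Tm = 2×2 + 4×12 = 52°C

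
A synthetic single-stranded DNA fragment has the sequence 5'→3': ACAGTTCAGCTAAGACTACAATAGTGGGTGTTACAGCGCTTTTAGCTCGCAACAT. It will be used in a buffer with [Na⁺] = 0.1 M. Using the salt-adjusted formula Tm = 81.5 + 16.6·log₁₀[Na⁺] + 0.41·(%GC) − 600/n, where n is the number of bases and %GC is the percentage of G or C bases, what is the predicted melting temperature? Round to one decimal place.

Length n = 55. Counting bases: C=12, A=16, T=15, G=12
G+C = 24, so %GC = 24/55 × 100 = 43.636%
Salt term: 16.6 × (-1) = -16.6
GC term: 0.41 × 43.636 = 17.891; length term: −600/55 = −10.909
Tm = 81.5 + (-16.6) + 17.891 − 10.909 = 71.882 → 71.9°C

71.9°C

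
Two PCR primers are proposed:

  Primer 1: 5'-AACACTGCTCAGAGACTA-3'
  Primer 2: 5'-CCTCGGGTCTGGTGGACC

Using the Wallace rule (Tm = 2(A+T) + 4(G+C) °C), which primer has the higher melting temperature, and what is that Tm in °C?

Primer 1: A+T=10, G+C=8 → Tm = 2(10)+4(8) = 52°C
Primer 2: A+T=5, G+C=13 → Tm = 2(5)+4(13) = 62°C
52°C vs 62°C → primer 2 is higher.

Primer 2, 62°C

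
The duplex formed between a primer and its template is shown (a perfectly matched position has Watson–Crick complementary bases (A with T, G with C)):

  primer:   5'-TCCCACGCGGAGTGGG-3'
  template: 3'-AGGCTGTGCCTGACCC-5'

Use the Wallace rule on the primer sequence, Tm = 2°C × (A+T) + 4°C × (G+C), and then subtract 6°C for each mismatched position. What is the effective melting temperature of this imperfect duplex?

Primer base counts: A=2, T=2, G=7, C=5 → A+T=4, G+C=12
Perfect-match Tm = 2(4) + 4(12) = 8 + 48 = 56°C
Mismatches (positions where the bases are not complementary): 3 (at positions 4, 7, 12)
Effective Tm = 56 − 3×6 = 56 − 18 = 38°C

38°C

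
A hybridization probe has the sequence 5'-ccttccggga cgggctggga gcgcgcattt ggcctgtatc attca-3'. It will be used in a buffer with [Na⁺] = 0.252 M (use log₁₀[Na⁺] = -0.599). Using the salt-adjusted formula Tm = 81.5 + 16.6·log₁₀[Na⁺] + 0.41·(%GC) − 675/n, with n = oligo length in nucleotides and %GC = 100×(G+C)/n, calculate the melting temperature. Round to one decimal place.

82.1°C

Length n = 45. G=15, C=13, T=11, A=6
G+C = 28, so %GC = 28/45 × 100 = 62.222%
Salt term: 16.6 × (-0.599) = -9.943
GC term: 0.41 × 62.222 = 25.511; length term: −675/45 = −15
Tm = 81.5 + (-9.943) + 25.511 − 15 = 82.068 → 82.1°C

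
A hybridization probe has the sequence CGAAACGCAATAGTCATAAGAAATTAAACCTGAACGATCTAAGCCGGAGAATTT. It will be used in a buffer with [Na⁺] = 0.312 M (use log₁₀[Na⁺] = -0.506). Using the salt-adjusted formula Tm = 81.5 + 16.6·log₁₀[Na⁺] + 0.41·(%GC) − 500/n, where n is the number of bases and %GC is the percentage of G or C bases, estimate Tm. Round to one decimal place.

79.0°C

Length n = 54. Scanning the sequence gives C=10, T=11, G=10, A=23.
G+C = 20, so %GC = 20/54 × 100 = 37.037%
Salt term: 16.6 × (-0.506) = -8.4
GC term: 0.41 × 37.037 = 15.185; length term: −500/54 = −9.259
Tm = 81.5 + (-8.4) + 15.185 − 9.259 = 79.026 → 79.0°C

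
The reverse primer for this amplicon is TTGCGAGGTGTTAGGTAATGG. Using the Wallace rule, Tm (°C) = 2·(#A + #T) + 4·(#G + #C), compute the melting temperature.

62°C

T=7, C=1, G=9, A=4
AT pairs contribute 11, GC pairs contribute 10.
Tm = 2(11) + 4(10) = 22 + 40 = 62°C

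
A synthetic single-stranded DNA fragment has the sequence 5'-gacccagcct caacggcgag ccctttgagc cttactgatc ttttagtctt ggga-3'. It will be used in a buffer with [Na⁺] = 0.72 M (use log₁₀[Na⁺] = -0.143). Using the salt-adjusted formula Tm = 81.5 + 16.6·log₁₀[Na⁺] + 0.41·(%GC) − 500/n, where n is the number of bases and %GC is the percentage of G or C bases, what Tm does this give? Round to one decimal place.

Length n = 54. Counting bases: G=13, A=10, C=16, T=15
G+C = 29, so %GC = 29/54 × 100 = 53.704%
Salt term: 16.6 × (-0.143) = -2.374
GC term: 0.41 × 53.704 = 22.019; length term: −500/54 = −9.259
Tm = 81.5 + (-2.374) + 22.019 − 9.259 = 91.886 → 91.9°C

91.9°C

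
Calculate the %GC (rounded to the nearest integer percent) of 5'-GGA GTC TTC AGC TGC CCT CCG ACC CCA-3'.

C=12, A=4, G=6, T=5
G+C = 6 + 12 = 18 out of 27 bases
%GC = 18/27 × 100 = 66.67% ≈ 67%

67%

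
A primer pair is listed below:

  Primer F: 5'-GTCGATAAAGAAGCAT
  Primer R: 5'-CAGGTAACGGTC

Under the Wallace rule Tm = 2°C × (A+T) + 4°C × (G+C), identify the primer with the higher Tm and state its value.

Primer F, 44°C

Primer F: A+T=10, G+C=6 → Tm = 2(10)+4(6) = 44°C
Primer R: A+T=5, G+C=7 → Tm = 2(5)+4(7) = 38°C
44°C vs 38°C → primer F is higher.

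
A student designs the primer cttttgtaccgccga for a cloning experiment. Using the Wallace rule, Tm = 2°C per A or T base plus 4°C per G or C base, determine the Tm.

46°C

Base counts: T=5, C=5, G=3, A=2
AT pairs contribute 7, GC pairs contribute 8.
Tm = 2×7 + 4×8 = 46°C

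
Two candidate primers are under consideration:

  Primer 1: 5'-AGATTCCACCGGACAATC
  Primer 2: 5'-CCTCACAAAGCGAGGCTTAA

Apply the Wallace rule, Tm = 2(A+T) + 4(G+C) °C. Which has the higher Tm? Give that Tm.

Primer 2, 60°C

Primer 1: A+T=9, G+C=9 → Tm = 2(9)+4(9) = 54°C
Primer 2: A+T=10, G+C=10 → Tm = 2(10)+4(10) = 60°C
54°C vs 60°C → primer 2 is higher.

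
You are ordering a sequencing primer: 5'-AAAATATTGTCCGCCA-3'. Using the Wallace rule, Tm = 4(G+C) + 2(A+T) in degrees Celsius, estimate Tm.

44°C

Counting bases: C=4, G=2, A=6, T=4
So N_AT = 10 and N_GC = 6.
Tm = 4·6 + 2·10 = 24 + 20 = 44°C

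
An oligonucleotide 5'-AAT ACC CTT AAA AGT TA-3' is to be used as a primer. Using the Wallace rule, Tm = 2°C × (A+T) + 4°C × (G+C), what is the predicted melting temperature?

Scanning the sequence gives C=3, T=5, G=1, A=8.
AT pairs contribute 13, GC pairs contribute 4.
Tm = 4·4 + 2·13 = 16 + 26 = 42°C

42°C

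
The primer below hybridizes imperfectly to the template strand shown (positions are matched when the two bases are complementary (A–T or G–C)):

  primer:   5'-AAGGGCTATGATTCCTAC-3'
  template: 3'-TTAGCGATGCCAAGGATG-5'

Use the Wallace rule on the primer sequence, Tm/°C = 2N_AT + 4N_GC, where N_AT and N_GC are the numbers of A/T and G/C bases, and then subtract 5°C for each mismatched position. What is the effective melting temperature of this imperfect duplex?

Primer base counts: A=5, T=5, G=4, C=4 → A+T=10, G+C=8
Perfect-match Tm = 2(10) + 4(8) = 20 + 32 = 52°C
Mismatches (positions where the bases are not complementary): 4 (at positions 3, 4, 9, 11)
Effective Tm = 52 − 4×5 = 52 − 20 = 32°C

32°C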